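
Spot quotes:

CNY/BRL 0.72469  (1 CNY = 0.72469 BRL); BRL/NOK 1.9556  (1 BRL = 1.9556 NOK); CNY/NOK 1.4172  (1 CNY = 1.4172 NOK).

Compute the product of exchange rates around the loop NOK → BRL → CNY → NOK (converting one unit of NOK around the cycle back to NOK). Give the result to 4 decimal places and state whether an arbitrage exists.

Around NOK → BRL → CNY → NOK: 1 ÷ 1.9556 ÷ 0.72469 × 1.4172 = 0.999997
Product ≈ 1 (deviation 0.000%, within rounding noise).

1.0000 (no arbitrage)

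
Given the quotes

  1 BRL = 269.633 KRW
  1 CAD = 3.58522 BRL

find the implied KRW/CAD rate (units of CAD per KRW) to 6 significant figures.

1 KRW ÷ 269.633 = 0.00370874 BRL
0.00370874 BRL ÷ 3.58522 = 0.00103445 CAD

KRW/CAD = 0.00103445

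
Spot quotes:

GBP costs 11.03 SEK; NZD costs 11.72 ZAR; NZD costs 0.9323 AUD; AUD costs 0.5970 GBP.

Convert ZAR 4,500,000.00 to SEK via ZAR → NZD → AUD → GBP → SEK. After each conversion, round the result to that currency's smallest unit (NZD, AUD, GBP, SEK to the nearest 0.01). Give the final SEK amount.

ZAR 4,500,000.00 ÷ 11.72 = NZD 383,959.04
NZD 383,959.04 × 0.9323 = AUD 357,965.01
AUD 357,965.01 × 0.5970 = GBP 213,705.11
GBP 213,705.11 × 11.03 = SEK 2,357,167.36

SEK 2,357,167.36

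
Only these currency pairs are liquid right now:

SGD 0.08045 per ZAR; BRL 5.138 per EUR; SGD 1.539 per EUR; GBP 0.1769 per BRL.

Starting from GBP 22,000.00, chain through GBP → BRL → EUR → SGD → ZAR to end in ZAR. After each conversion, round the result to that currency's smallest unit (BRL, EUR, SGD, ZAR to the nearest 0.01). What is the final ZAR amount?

ZAR 463,034.56

GBP 22,000.00 ÷ 0.1769 = BRL 124,364.05
BRL 124,364.05 ÷ 5.138 = EUR 24,204.76
EUR 24,204.76 × 1.539 = SGD 37,251.13
SGD 37,251.13 ÷ 0.08045 = ZAR 463,034.56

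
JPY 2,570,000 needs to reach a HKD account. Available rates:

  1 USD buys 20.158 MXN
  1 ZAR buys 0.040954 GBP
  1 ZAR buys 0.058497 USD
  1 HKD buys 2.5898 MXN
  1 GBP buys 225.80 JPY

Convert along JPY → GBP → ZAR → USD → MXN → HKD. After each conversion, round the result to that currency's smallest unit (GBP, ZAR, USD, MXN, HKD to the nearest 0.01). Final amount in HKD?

HKD 126,539.90

JPY 2,570,000 ÷ 225.80 = GBP 11,381.75
GBP 11,381.75 ÷ 0.040954 = ZAR 277,915.47
ZAR 277,915.47 × 0.058497 = USD 16,257.22
USD 16,257.22 × 20.158 = MXN 327,713.04
MXN 327,713.04 ÷ 2.5898 = HKD 126,539.90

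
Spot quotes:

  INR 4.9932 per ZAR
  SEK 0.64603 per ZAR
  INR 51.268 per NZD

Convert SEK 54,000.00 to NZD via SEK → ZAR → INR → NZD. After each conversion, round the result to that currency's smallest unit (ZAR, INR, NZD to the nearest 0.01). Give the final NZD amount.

SEK 54,000.00 ÷ 0.64603 = ZAR 83,587.45
ZAR 83,587.45 × 4.9932 = INR 417,368.86
INR 417,368.86 ÷ 51.268 = NZD 8,140.92

NZD 8,140.92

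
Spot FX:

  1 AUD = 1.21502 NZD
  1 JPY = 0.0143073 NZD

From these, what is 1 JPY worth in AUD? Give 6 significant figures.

JPY/AUD = 0.0117754

1 JPY × 0.0143073 = 0.0143073 NZD
0.0143073 NZD ÷ 1.21502 = 0.0117754 AUD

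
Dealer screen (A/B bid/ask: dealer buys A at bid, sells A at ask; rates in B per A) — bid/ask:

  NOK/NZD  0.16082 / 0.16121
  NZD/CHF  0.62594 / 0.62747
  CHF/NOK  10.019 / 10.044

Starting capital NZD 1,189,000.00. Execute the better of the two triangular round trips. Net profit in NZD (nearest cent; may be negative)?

Net profit: NZD 10,165.14

Best loop NZD → CHF → NOK → NZD:
NZD 1,189,000.00 × 0.62594 (sell NZD at bid) = CHF 744,242.66
CHF 744,242.66 × 10.019 (sell CHF at bid) = NOK 7,456,567.21
NOK 7,456,567.21 × 0.16082 (sell NOK at bid) = NZD 1,199,165.14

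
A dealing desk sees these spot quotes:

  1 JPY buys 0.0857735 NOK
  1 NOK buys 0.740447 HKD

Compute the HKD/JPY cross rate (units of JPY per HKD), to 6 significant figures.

1 HKD ÷ 0.740447 = 1.35054 NOK
1.35054 NOK ÷ 0.0857735 = 15.7454 JPY

HKD/JPY = 15.7454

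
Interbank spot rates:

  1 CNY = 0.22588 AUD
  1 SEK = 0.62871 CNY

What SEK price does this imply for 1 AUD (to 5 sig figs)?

1 AUD ÷ 0.22588 = 4.42713 CNY
4.42713 CNY ÷ 0.62871 = 7.04161 SEK

AUD/SEK = 7.0416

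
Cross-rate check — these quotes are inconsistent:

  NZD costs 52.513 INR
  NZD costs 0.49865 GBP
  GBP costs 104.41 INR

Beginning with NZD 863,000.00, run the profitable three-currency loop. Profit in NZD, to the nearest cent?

Profitable loop is NZD → INR → GBP → NZD:
NZD 863,000.00 × 52.513 = INR 45,318,719.00
INR 45,318,719.00 ÷ 104.41 = GBP 434,045.77
GBP 434,045.77 ÷ 0.49865 = NZD 870,441.74
Profit = NZD 870,441.74 − NZD 863,000.00

Profit: NZD 7,441.74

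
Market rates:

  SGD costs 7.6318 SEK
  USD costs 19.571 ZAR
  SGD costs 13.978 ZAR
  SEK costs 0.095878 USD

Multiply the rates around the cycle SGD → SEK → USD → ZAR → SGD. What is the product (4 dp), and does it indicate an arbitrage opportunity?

Around SGD → SEK → USD → ZAR → SGD: 1 × 7.6318 × 0.095878 × 19.571 ÷ 13.978 = 1.024505
Product > 1; profitable direction is SGD → SEK → USD → ZAR → SGD.

1.0245 (arbitrage exists)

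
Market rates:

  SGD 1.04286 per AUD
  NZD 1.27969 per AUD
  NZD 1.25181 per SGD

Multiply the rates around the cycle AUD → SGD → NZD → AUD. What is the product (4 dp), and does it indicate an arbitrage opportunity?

Around AUD → SGD → NZD → AUD: 1 × 1.04286 × 1.25181 ÷ 1.27969 = 1.020140
Product > 1; profitable direction is AUD → SGD → NZD → AUD.

1.0201 (arbitrage exists)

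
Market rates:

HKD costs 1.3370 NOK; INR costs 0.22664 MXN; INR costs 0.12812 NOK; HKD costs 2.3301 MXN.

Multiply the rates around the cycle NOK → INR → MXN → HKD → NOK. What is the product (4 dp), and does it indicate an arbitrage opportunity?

1.0150 (arbitrage exists)

Around NOK → INR → MXN → HKD → NOK: 1 ÷ 0.12812 × 0.22664 ÷ 2.3301 × 1.3370 = 1.015024
Product > 1; profitable direction is NOK → INR → MXN → HKD → NOK.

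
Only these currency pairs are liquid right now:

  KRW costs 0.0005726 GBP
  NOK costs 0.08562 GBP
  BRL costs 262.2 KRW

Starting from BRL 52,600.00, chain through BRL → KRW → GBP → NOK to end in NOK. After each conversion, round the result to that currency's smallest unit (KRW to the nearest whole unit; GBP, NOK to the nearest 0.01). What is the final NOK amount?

NOK 92,234.76

BRL 52,600.00 × 262.2 = KRW 13,791,720
KRW 13,791,720 × 0.0005726 = GBP 7,897.14
GBP 7,897.14 ÷ 0.08562 = NOK 92,234.76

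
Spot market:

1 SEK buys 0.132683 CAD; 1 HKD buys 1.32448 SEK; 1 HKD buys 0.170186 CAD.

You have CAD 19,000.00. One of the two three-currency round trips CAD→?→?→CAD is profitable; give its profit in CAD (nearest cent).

Profit: CAD 619.61

Profitable loop is CAD → HKD → SEK → CAD:
CAD 19,000.00 ÷ 0.170186 = HKD 111,642.56
HKD 111,642.56 × 1.32448 = SEK 147,868.33
SEK 147,868.33 × 0.132683 = CAD 19,619.61
Profit = CAD 19,619.61 − CAD 19,000.00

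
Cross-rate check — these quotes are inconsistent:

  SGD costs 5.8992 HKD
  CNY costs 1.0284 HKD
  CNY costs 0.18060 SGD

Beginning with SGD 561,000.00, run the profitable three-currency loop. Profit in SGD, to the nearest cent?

Profitable loop is SGD → HKD → CNY → SGD:
SGD 561,000.00 × 5.8992 = HKD 3,309,451.20
HKD 3,309,451.20 ÷ 1.0284 = CNY 3,218,058.34
CNY 3,218,058.34 × 0.18060 = SGD 581,181.34
Profit = SGD 581,181.34 − SGD 561,000.00

Profit: SGD 20,181.34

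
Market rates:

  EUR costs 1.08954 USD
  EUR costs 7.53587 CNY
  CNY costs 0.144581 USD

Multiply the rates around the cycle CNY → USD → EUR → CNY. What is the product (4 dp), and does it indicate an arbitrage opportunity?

Around CNY → USD → EUR → CNY: 1 × 0.144581 ÷ 1.08954 × 7.53587 = 1.000003
Product ≈ 1 (deviation 0.000%, within rounding noise).

1.0000 (no arbitrage)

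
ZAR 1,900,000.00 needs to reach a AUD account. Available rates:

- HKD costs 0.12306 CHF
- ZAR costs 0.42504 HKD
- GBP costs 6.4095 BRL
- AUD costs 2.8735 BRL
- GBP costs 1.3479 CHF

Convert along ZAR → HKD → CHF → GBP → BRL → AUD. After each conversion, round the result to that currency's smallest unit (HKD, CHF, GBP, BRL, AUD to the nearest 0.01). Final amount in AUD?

ZAR 1,900,000.00 × 0.42504 = HKD 807,576.00
HKD 807,576.00 × 0.12306 = CHF 99,380.30
CHF 99,380.30 ÷ 1.3479 = GBP 73,729.73
GBP 73,729.73 × 6.4095 = BRL 472,570.70
BRL 472,570.70 ÷ 2.8735 = AUD 164,458.22

AUD 164,458.22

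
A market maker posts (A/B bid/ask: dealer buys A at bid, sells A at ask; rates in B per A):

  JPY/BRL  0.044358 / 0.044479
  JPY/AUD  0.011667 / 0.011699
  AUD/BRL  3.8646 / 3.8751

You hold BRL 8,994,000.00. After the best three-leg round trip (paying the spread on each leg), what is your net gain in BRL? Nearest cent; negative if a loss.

Best loop BRL → JPY → AUD → BRL:
BRL 8,994,000.00 ÷ 0.044479 (buy JPY at ask) = JPY 202,207,783
JPY 202,207,783 × 0.011667 (sell JPY at bid) = AUD 2,359,158.21
AUD 2,359,158.21 × 3.8646 (sell AUD at bid) = BRL 9,117,202.82

Net profit: BRL 123,202.82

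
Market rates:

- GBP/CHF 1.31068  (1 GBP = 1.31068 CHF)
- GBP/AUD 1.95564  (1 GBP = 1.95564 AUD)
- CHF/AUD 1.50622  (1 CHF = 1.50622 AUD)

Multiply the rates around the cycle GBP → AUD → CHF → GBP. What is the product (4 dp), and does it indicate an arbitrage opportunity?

0.9906 (arbitrage exists)

Around GBP → AUD → CHF → GBP: 1 × 1.95564 ÷ 1.50622 ÷ 1.31068 = 0.990613
Product < 1; profitable direction is GBP → CHF → AUD → GBP.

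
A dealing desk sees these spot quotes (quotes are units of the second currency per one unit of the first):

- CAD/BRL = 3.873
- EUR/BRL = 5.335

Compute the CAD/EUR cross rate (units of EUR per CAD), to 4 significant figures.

CAD/EUR = 0.7260

1 CAD × 3.873 = 3.873 BRL
3.873 BRL ÷ 5.335 = 0.725961 EUR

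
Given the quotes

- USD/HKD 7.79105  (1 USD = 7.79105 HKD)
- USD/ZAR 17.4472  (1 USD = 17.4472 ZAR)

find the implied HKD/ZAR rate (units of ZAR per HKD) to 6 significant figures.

HKD/ZAR = 2.23939

1 HKD ÷ 7.79105 = 0.128352 USD
0.128352 USD × 17.4472 = 2.23939 ZAR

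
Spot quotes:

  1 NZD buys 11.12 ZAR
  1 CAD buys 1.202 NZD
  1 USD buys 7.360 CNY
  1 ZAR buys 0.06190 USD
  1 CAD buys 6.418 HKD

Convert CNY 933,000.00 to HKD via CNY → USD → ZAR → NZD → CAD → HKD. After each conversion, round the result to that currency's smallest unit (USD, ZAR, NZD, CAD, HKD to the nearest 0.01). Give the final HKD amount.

HKD 983,339.77

CNY 933,000.00 ÷ 7.360 = USD 126,766.30
USD 126,766.30 ÷ 0.06190 = ZAR 2,047,920.84
ZAR 2,047,920.84 ÷ 11.12 = NZD 184,165.54
NZD 184,165.54 ÷ 1.202 = CAD 153,215.92
CAD 153,215.92 × 6.418 = HKD 983,339.77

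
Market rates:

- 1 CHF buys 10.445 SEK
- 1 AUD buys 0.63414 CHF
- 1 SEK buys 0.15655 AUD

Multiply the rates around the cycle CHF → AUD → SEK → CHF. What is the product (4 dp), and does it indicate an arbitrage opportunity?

Around CHF → AUD → SEK → CHF: 1 ÷ 0.63414 ÷ 0.15655 ÷ 10.445 = 0.964391
Product < 1; profitable direction is CHF → SEK → AUD → CHF.

0.9644 (arbitrage exists)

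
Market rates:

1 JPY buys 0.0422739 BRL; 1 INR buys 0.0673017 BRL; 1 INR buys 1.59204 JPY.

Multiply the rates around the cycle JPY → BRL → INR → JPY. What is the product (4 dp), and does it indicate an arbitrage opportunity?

1.0000 (no arbitrage)

Around JPY → BRL → INR → JPY: 1 × 0.0422739 ÷ 0.0673017 × 1.59204 = 1.000001
Product ≈ 1 (deviation 0.000%, within rounding noise).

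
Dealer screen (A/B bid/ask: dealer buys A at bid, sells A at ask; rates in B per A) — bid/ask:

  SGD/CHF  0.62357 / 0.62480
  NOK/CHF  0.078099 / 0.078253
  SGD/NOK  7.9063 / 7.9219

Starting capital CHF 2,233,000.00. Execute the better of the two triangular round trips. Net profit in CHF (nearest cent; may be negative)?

Net profit: CHF 13,174.97

Best loop CHF → NOK → SGD → CHF:
CHF 2,233,000.00 ÷ 0.078253 (buy NOK at ask) = NOK 28,535,647.20
NOK 28,535,647.20 ÷ 7.9219 (buy SGD at ask) = SGD 3,602,121.61
SGD 3,602,121.61 × 0.62357 (sell SGD at bid) = CHF 2,246,174.97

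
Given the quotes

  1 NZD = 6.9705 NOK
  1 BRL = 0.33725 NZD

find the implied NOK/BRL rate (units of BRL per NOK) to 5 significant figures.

NOK/BRL = 0.42539

1 NOK ÷ 6.9705 = 0.143462 NZD
0.143462 NZD ÷ 0.33725 = 0.425387 BRL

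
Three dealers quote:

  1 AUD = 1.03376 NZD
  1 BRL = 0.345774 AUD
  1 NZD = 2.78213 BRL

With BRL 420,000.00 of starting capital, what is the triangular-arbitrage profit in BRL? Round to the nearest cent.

Profit: BRL 2,337.66

Profitable loop is BRL → NZD → AUD → BRL:
BRL 420,000.00 ÷ 2.78213 = NZD 150,963.47
NZD 150,963.47 ÷ 1.03376 = AUD 146,033.38
AUD 146,033.38 ÷ 0.345774 = BRL 422,337.66
Profit = BRL 422,337.66 − BRL 420,000.00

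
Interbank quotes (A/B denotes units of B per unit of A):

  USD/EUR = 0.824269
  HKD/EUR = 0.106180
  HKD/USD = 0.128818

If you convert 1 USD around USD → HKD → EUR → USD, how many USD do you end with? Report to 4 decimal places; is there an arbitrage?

1.0000 (no arbitrage)

Around USD → HKD → EUR → USD: 1 ÷ 0.128818 × 0.106180 ÷ 0.824269 = 0.999994
Product ≈ 1 (deviation 0.001%, within rounding noise).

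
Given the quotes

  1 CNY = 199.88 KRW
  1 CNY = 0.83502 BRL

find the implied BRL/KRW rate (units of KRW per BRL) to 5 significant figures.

1 BRL ÷ 0.83502 = 1.19758 CNY
1.19758 CNY × 199.88 = 239.372 KRW

BRL/KRW = 239.37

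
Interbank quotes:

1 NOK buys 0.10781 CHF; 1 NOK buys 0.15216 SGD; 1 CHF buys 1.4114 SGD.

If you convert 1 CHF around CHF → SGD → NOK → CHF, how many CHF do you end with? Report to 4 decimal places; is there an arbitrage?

1.0000 (no arbitrage)

Around CHF → SGD → NOK → CHF: 1 × 1.4114 ÷ 0.15216 × 0.10781 = 1.000020
Product ≈ 1 (deviation 0.002%, within rounding noise).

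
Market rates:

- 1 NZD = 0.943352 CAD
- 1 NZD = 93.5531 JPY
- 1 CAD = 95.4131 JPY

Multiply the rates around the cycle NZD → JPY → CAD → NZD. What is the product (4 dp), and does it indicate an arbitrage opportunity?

Around NZD → JPY → CAD → NZD: 1 × 93.5531 ÷ 95.4131 ÷ 0.943352 = 1.039385
Product > 1; profitable direction is NZD → JPY → CAD → NZD.

1.0394 (arbitrage exists)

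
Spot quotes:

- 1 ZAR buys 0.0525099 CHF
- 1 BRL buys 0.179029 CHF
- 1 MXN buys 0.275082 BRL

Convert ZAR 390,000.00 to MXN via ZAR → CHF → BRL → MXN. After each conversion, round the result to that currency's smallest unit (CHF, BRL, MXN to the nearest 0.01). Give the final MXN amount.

ZAR 390,000.00 × 0.0525099 = CHF 20,478.86
CHF 20,478.86 ÷ 0.179029 = BRL 114,388.51
BRL 114,388.51 ÷ 0.275082 = MXN 415,834.22

MXN 415,834.22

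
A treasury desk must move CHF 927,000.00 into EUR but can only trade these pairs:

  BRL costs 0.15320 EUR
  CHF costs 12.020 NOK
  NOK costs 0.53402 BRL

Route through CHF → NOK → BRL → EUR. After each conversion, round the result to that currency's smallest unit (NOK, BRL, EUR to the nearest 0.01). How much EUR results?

EUR 911,591.97

CHF 927,000.00 × 12.020 = NOK 11,142,540.00
NOK 11,142,540.00 × 0.53402 = BRL 5,950,339.21
BRL 5,950,339.21 × 0.15320 = EUR 911,591.97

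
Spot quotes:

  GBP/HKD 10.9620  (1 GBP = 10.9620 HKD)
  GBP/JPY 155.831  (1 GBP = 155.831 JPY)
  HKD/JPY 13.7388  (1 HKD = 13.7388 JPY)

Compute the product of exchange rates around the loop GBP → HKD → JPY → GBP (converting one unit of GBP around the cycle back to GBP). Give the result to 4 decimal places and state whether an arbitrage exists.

0.9665 (arbitrage exists)

Around GBP → HKD → JPY → GBP: 1 × 10.9620 × 13.7388 ÷ 155.831 = 0.966462
Product < 1; profitable direction is GBP → JPY → HKD → GBP.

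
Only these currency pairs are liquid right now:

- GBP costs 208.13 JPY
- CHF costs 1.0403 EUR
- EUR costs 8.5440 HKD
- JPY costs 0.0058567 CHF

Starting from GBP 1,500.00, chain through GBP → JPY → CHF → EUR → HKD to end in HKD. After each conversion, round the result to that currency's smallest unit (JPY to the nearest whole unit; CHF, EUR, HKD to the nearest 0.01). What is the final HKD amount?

GBP 1,500.00 × 208.13 = JPY 312,195
JPY 312,195 × 0.0058567 = CHF 1,828.43
CHF 1,828.43 × 1.0403 = EUR 1,902.12
EUR 1,902.12 × 8.5440 = HKD 16,251.71

HKD 16,251.71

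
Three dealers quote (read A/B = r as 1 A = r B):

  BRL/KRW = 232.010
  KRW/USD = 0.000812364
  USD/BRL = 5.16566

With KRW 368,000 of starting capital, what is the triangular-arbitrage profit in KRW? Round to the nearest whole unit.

Profitable loop is KRW → BRL → USD → KRW:
KRW 368,000 ÷ 232.010 = BRL 1,586.14
BRL 1,586.14 ÷ 5.16566 = USD 307.05
USD 307.05 ÷ 0.000812364 = KRW 377,976
Profit = KRW 377,976 − KRW 368,000

Profit: KRW 9,976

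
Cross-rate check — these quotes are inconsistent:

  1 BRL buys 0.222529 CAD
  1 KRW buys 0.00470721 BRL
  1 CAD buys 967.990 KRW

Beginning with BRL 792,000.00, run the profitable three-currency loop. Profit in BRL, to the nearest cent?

Profitable loop is BRL → CAD → KRW → BRL:
BRL 792,000.00 × 0.222529 = CAD 176,242.97
CAD 176,242.97 × 967.990 = KRW 170,601,431
KRW 170,601,431 × 0.00470721 = BRL 803,056.76
Profit = BRL 803,056.76 − BRL 792,000.00

Profit: BRL 11,056.76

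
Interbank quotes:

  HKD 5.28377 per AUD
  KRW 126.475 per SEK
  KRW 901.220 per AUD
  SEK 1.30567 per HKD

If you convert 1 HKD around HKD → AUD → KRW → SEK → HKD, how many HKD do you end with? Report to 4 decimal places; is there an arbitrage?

Around HKD → AUD → KRW → SEK → HKD: 1 ÷ 5.28377 × 901.220 ÷ 126.475 ÷ 1.30567 = 1.032877
Product > 1; profitable direction is HKD → AUD → KRW → SEK → HKD.

1.0329 (arbitrage exists)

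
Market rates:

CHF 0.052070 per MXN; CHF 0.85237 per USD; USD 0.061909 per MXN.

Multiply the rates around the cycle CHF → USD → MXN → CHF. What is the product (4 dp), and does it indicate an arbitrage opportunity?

0.9867 (arbitrage exists)

Around CHF → USD → MXN → CHF: 1 ÷ 0.85237 ÷ 0.061909 × 0.052070 = 0.986747
Product < 1; profitable direction is CHF → MXN → USD → CHF.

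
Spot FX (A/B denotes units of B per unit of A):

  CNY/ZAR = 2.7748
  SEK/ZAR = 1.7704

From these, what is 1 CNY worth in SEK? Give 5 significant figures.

CNY/SEK = 1.5673

1 CNY × 2.7748 = 2.7748 ZAR
2.7748 ZAR ÷ 1.7704 = 1.56733 SEK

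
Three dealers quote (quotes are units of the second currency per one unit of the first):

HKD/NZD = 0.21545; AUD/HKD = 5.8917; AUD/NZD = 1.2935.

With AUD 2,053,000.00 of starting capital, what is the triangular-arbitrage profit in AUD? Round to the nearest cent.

Profitable loop is AUD → NZD → HKD → AUD:
AUD 2,053,000.00 × 1.2935 = NZD 2,655,555.50
NZD 2,655,555.50 ÷ 0.21545 = HKD 12,325,623.11
HKD 12,325,623.11 ÷ 5.8917 = AUD 2,092,031.69
Profit = AUD 2,092,031.69 − AUD 2,053,000.00

Profit: AUD 39,031.69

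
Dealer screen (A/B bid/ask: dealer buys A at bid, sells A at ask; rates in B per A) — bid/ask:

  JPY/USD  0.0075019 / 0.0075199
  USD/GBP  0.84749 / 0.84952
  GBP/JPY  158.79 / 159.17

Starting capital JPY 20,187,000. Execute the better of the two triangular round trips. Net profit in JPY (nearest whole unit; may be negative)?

Best loop JPY → USD → GBP → JPY:
JPY 20,187,000 × 0.0075019 (sell JPY at bid) = USD 151,440.86
USD 151,440.86 × 0.84749 (sell USD at bid) = GBP 128,344.61
GBP 128,344.61 × 158.79 (sell GBP at bid) = JPY 20,379,841

Net profit: JPY 192,841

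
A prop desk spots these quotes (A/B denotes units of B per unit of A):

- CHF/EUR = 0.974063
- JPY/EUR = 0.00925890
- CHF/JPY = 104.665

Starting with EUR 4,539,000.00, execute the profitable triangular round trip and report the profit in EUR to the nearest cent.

Profit: EUR 23,326.46

Profitable loop is EUR → JPY → CHF → EUR:
EUR 4,539,000.00 ÷ 0.00925890 = JPY 490,231,021
JPY 490,231,021 ÷ 104.665 = CHF 4,683,810.45
CHF 4,683,810.45 × 0.974063 = EUR 4,562,326.46
Profit = EUR 4,562,326.46 − EUR 4,539,000.00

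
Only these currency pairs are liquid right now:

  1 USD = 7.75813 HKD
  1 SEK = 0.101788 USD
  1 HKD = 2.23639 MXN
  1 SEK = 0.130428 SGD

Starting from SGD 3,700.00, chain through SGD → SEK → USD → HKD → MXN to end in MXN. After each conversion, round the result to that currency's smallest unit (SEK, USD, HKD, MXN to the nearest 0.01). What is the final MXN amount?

SGD 3,700.00 ÷ 0.130428 = SEK 28,368.14
SEK 28,368.14 × 0.101788 = USD 2,887.54
USD 2,887.54 × 7.75813 = HKD 22,401.91
HKD 22,401.91 × 2.23639 = MXN 50,099.41

MXN 50,099.41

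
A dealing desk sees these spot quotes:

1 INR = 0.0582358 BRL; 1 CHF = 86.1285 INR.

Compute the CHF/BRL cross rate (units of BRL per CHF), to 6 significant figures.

1 CHF × 86.1285 = 86.1285 INR
86.1285 INR × 0.0582358 = 5.01576 BRL

CHF/BRL = 5.01576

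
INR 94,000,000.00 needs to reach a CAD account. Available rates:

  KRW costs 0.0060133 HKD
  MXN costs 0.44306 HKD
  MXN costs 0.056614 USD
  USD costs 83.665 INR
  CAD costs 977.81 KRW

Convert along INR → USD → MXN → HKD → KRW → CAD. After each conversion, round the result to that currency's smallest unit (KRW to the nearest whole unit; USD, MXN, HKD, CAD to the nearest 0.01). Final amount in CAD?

INR 94,000,000.00 ÷ 83.665 = USD 1,123,528.36
USD 1,123,528.36 ÷ 0.056614 = MXN 19,845,415.62
MXN 19,845,415.62 × 0.44306 = HKD 8,792,709.84
HKD 8,792,709.84 ÷ 0.0060133 = KRW 1,462,210,407
KRW 1,462,210,407 ÷ 977.81 = CAD 1,495,393.18

CAD 1,495,393.18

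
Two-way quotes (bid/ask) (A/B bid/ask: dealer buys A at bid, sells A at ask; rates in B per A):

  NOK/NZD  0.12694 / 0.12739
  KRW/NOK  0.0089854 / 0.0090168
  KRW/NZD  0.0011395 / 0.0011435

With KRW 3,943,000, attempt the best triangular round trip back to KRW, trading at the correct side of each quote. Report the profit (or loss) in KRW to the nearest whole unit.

Best loop KRW → NOK → NZD → KRW:
KRW 3,943,000 × 0.0089854 (sell KRW at bid) = NOK 35,429.43
NOK 35,429.43 × 0.12694 (sell NOK at bid) = NZD 4,497.41
NZD 4,497.41 ÷ 0.0011435 (buy KRW at ask) = KRW 3,933,023

Net result: KRW -9,977 (no profitable arbitrage after spreads)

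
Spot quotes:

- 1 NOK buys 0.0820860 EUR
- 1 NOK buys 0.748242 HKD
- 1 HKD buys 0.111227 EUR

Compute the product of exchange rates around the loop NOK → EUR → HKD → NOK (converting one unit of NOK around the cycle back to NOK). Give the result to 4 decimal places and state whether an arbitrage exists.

Around NOK → EUR → HKD → NOK: 1 × 0.0820860 ÷ 0.111227 ÷ 0.748242 = 0.986318
Product < 1; profitable direction is NOK → HKD → EUR → NOK.

0.9863 (arbitrage exists)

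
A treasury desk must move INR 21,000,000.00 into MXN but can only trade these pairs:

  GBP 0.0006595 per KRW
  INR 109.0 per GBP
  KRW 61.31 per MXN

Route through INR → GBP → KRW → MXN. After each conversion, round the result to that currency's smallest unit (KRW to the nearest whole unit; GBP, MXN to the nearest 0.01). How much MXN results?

INR 21,000,000.00 ÷ 109.0 = GBP 192,660.55
GBP 192,660.55 ÷ 0.0006595 = KRW 292,131,236
KRW 292,131,236 ÷ 61.31 = MXN 4,764,821.99

MXN 4,764,821.99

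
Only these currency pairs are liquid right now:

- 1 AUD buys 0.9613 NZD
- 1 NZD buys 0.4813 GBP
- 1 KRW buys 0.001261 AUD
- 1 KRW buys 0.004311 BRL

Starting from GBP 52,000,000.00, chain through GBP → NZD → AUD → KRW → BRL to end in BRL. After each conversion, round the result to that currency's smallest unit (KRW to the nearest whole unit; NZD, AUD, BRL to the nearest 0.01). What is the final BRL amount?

GBP 52,000,000.00 ÷ 0.4813 = NZD 108,040,723.04
NZD 108,040,723.04 ÷ 0.9613 = AUD 112,390,224.74
AUD 112,390,224.74 ÷ 0.001261 = KRW 89,127,854,671
KRW 89,127,854,671 × 0.004311 = BRL 384,230,181.49

BRL 384,230,181.49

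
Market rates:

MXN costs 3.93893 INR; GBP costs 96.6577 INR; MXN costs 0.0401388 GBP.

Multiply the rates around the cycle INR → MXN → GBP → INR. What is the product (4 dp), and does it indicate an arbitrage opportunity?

0.9850 (arbitrage exists)

Around INR → MXN → GBP → INR: 1 ÷ 3.93893 × 0.0401388 × 96.6577 = 0.984969
Product < 1; profitable direction is INR → GBP → MXN → INR.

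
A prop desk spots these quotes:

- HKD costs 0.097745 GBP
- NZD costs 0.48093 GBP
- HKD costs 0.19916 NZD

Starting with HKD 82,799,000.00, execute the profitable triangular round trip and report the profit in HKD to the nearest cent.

Profitable loop is HKD → GBP → NZD → HKD:
HKD 82,799,000.00 × 0.097745 = GBP 8,093,188.25
GBP 8,093,188.25 ÷ 0.48093 = NZD 16,828,204.22
NZD 16,828,204.22 ÷ 0.19916 = HKD 84,495,903.89
Profit = HKD 84,495,903.89 − HKD 82,799,000.00

Profit: HKD 1,696,903.89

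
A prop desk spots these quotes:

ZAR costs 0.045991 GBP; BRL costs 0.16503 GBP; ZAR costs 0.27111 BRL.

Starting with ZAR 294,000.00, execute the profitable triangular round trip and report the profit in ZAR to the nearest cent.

Profit: ZAR 8,212.03

Profitable loop is ZAR → GBP → BRL → ZAR:
ZAR 294,000.00 × 0.045991 = GBP 13,521.35
GBP 13,521.35 ÷ 0.16503 = BRL 81,932.70
BRL 81,932.70 ÷ 0.27111 = ZAR 302,212.03
Profit = ZAR 302,212.03 − ZAR 294,000.00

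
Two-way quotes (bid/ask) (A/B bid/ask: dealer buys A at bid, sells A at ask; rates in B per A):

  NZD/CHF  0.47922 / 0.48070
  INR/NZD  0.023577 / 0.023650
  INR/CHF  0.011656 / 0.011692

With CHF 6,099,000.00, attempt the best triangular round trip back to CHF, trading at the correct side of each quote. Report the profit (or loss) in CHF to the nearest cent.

Best loop CHF → NZD → INR → CHF:
CHF 6,099,000.00 ÷ 0.48070 (buy NZD at ask) = NZD 12,687,747.04
NZD 12,687,747.04 ÷ 0.023650 (buy INR at ask) = INR 536,479,790.09
INR 536,479,790.09 × 0.011656 (sell INR at bid) = CHF 6,253,208.43

Net profit: CHF 154,208.43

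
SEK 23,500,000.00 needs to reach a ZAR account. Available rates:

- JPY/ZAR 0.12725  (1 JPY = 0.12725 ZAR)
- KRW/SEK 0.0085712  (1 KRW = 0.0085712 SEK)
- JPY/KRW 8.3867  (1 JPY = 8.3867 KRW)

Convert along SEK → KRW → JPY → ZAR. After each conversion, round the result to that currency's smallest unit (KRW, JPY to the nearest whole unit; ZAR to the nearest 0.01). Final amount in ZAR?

SEK 23,500,000.00 ÷ 0.0085712 = KRW 2,741,739,780
KRW 2,741,739,780 ÷ 8.3867 = JPY 326,915,209
JPY 326,915,209 × 0.12725 = ZAR 41,599,960.35

ZAR 41,599,960.35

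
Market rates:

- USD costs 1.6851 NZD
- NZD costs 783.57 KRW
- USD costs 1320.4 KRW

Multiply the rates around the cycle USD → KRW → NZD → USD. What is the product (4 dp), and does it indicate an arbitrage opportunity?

Around USD → KRW → NZD → USD: 1 × 1320.4 ÷ 783.57 ÷ 1.6851 = 1.000005
Product ≈ 1 (deviation 0.000%, within rounding noise).

1.0000 (no arbitrage)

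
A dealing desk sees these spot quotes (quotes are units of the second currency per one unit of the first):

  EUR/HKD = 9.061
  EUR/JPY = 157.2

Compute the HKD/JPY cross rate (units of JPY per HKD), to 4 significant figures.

HKD/JPY = 17.35

1 HKD ÷ 9.061 = 0.110363 EUR
0.110363 EUR × 157.2 = 17.3491 JPY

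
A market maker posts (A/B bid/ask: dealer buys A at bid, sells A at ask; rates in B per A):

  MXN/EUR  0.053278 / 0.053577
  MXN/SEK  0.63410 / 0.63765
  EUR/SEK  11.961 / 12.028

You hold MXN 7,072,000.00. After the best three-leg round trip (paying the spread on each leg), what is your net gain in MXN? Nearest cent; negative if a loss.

Best loop MXN → EUR → SEK → MXN:
MXN 7,072,000.00 × 0.053278 (sell MXN at bid) = EUR 376,782.02
EUR 376,782.02 × 11.961 (sell EUR at bid) = SEK 4,506,689.69
SEK 4,506,689.69 ÷ 0.63765 (buy MXN at ask) = MXN 7,067,654.19

Net result: MXN -4,345.81 (no profitable arbitrage after spreads)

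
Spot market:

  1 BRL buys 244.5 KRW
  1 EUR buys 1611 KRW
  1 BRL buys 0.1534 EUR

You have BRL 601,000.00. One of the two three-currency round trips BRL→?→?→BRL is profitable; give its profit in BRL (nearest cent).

Profitable loop is BRL → EUR → KRW → BRL:
BRL 601,000.00 × 0.1534 = EUR 92,193.40
EUR 92,193.40 × 1611 = KRW 148,523,567
KRW 148,523,567 ÷ 244.5 = BRL 607,458.35
Profit = BRL 607,458.35 − BRL 601,000.00

Profit: BRL 6,458.35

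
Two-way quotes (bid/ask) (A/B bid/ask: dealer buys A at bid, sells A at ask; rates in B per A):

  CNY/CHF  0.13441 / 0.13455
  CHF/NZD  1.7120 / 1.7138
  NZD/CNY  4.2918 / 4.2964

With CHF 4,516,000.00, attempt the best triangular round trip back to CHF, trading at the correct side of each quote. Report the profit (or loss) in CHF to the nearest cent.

Best loop CHF → CNY → NZD → CHF:
CHF 4,516,000.00 ÷ 0.13455 (buy CNY at ask) = CNY 33,563,730.96
CNY 33,563,730.96 ÷ 4.2964 (buy NZD at ask) = NZD 7,812,059.16
NZD 7,812,059.16 ÷ 1.7138 (buy CHF at ask) = CHF 4,558,326.03

Net profit: CHF 42,326.03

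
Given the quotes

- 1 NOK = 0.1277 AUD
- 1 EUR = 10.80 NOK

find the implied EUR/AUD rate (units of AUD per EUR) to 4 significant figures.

1 EUR × 10.80 = 10.8 NOK
10.8 NOK × 0.1277 = 1.37916 AUD

EUR/AUD = 1.379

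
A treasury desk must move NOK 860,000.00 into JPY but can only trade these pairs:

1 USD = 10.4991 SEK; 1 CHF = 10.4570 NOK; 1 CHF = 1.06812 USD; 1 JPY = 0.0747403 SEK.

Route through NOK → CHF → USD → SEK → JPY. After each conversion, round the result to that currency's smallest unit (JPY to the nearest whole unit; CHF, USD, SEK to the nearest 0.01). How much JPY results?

JPY 12,339,815

NOK 860,000.00 ÷ 10.4570 = CHF 82,241.56
CHF 82,241.56 × 1.06812 = USD 87,843.86
USD 87,843.86 × 10.4991 = SEK 922,281.47
SEK 922,281.47 ÷ 0.0747403 = JPY 12,339,815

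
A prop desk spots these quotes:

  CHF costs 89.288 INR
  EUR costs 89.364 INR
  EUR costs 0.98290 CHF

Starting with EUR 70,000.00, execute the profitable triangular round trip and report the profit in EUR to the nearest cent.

Profit: EUR 1,278.44

Profitable loop is EUR → INR → CHF → EUR:
EUR 70,000.00 × 89.364 = INR 6,255,480.00
INR 6,255,480.00 ÷ 89.288 = CHF 70,059.58
CHF 70,059.58 ÷ 0.98290 = EUR 71,278.44
Profit = EUR 71,278.44 − EUR 70,000.00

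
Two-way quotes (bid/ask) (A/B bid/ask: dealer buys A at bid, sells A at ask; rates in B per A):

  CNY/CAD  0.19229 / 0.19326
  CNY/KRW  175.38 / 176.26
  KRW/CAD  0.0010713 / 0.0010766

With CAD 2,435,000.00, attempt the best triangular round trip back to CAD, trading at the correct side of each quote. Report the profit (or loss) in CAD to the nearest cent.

Net profit: CAD 32,445.24

Best loop CAD → KRW → CNY → CAD:
CAD 2,435,000.00 ÷ 0.0010766 (buy KRW at ask) = KRW 2,261,749,954
KRW 2,261,749,954 ÷ 176.26 (buy CNY at ask) = CNY 12,831,895.80
CNY 12,831,895.80 × 0.19229 (sell CNY at bid) = CAD 2,467,445.24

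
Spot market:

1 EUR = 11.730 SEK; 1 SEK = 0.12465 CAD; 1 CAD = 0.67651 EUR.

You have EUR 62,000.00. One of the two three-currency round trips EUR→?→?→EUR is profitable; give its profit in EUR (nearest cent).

Profitable loop is EUR → CAD → SEK → EUR:
EUR 62,000.00 ÷ 0.67651 = CAD 91,646.83
CAD 91,646.83 ÷ 0.12465 = SEK 735,233.33
SEK 735,233.33 ÷ 11.730 = EUR 62,679.74
Profit = EUR 62,679.74 − EUR 62,000.00

Profit: EUR 679.74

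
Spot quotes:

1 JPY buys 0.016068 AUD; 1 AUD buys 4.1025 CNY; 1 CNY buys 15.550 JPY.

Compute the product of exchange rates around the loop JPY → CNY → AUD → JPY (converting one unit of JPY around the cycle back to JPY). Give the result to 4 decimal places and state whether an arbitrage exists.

0.9756 (arbitrage exists)

Around JPY → CNY → AUD → JPY: 1 ÷ 15.550 ÷ 4.1025 ÷ 0.016068 = 0.975572
Product < 1; profitable direction is JPY → AUD → CNY → JPY.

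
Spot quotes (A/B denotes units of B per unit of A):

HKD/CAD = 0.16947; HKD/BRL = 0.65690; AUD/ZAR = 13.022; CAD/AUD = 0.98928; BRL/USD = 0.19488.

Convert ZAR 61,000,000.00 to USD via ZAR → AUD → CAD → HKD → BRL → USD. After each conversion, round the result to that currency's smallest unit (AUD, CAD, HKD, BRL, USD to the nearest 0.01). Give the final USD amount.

USD 3,576,898.51

ZAR 61,000,000.00 ÷ 13.022 = AUD 4,684,380.28
AUD 4,684,380.28 ÷ 0.98928 = CAD 4,735,140.99
CAD 4,735,140.99 ÷ 0.16947 = HKD 27,940,880.33
HKD 27,940,880.33 × 0.65690 = BRL 18,354,364.29
BRL 18,354,364.29 × 0.19488 = USD 3,576,898.51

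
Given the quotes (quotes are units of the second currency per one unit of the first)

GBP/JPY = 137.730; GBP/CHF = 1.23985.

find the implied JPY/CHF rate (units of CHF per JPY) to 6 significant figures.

JPY/CHF = 0.00900203

1 JPY ÷ 137.730 = 0.00726058 GBP
0.00726058 GBP × 1.23985 = 0.00900203 CHF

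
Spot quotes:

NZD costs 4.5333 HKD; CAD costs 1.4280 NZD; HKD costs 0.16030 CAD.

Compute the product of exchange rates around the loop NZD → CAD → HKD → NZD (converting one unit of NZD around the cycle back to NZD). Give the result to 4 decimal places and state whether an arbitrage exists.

0.9637 (arbitrage exists)

Around NZD → CAD → HKD → NZD: 1 ÷ 1.4280 ÷ 0.16030 ÷ 4.5333 = 0.963660
Product < 1; profitable direction is NZD → HKD → CAD → NZD.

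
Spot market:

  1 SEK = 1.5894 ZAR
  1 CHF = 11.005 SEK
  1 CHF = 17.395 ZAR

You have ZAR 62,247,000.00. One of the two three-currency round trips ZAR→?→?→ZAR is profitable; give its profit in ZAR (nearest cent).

Profit: ZAR 344,772.16

Profitable loop is ZAR → CHF → SEK → ZAR:
ZAR 62,247,000.00 ÷ 17.395 = CHF 3,578,442.08
CHF 3,578,442.08 × 11.005 = SEK 39,380,755.10
SEK 39,380,755.10 × 1.5894 = ZAR 62,591,772.16
Profit = ZAR 62,591,772.16 − ZAR 62,247,000.00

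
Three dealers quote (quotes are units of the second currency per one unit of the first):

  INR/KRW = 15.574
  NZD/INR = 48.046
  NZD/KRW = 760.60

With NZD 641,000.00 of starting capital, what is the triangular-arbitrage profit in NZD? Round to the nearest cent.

Profit: NZD 10,563.79

Profitable loop is NZD → KRW → INR → NZD:
NZD 641,000.00 × 760.60 = KRW 487,544,600
KRW 487,544,600 ÷ 15.574 = INR 31,305,034.03
INR 31,305,034.03 ÷ 48.046 = NZD 651,563.79
Profit = NZD 651,563.79 − NZD 641,000.00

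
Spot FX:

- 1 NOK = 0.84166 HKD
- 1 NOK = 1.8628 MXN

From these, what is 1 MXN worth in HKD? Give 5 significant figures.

1 MXN ÷ 1.8628 = 0.536826 NOK
0.536826 NOK × 0.84166 = 0.451825 HKD

MXN/HKD = 0.45183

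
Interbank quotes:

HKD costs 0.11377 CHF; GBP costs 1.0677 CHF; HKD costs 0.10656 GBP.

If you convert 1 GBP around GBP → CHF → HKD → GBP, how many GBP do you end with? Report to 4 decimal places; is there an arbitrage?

1.0000 (no arbitrage)

Around GBP → CHF → HKD → GBP: 1 × 1.0677 ÷ 0.11377 × 0.10656 = 1.000036
Product ≈ 1 (deviation 0.004%, within rounding noise).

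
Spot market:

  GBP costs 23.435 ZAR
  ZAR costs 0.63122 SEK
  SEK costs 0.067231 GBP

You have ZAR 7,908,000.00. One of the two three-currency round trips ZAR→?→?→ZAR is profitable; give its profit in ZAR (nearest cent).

Profitable loop is ZAR → GBP → SEK → ZAR:
ZAR 7,908,000.00 ÷ 23.435 = GBP 337,443.99
GBP 337,443.99 ÷ 0.067231 = SEK 5,019,172.61
SEK 5,019,172.61 ÷ 0.63122 = ZAR 7,951,542.43
Profit = ZAR 7,951,542.43 − ZAR 7,908,000.00

Profit: ZAR 43,542.43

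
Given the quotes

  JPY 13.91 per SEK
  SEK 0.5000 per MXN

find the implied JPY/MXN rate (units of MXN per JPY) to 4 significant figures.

1 JPY ÷ 13.91 = 0.0718907 SEK
0.0718907 SEK ÷ 0.5000 = 0.143781 MXN

JPY/MXN = 0.1438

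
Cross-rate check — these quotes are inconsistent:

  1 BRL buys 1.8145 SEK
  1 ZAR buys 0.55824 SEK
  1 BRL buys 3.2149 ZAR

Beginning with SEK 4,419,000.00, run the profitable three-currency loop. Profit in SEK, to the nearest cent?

Profitable loop is SEK → ZAR → BRL → SEK:
SEK 4,419,000.00 ÷ 0.55824 = ZAR 7,915,950.13
ZAR 7,915,950.13 ÷ 3.2149 = BRL 2,462,269.47
BRL 2,462,269.47 × 1.8145 = SEK 4,467,787.96
Profit = SEK 4,467,787.96 − SEK 4,419,000.00

Profit: SEK 48,787.96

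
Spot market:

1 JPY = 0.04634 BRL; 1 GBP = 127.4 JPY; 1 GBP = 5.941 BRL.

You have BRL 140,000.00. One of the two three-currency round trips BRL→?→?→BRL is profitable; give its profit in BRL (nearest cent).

Profitable loop is BRL → JPY → GBP → BRL:
BRL 140,000.00 ÷ 0.04634 = JPY 3,021,148
JPY 3,021,148 ÷ 127.4 = GBP 23,713.88
GBP 23,713.88 × 5.941 = BRL 140,884.15
Profit = BRL 140,884.15 − BRL 140,000.00

Profit: BRL 884.15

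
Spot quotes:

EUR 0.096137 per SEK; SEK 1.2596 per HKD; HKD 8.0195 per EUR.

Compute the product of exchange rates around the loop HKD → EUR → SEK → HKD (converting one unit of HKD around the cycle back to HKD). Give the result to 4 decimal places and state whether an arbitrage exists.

Around HKD → EUR → SEK → HKD: 1 ÷ 8.0195 ÷ 0.096137 ÷ 1.2596 = 1.029745
Product > 1; profitable direction is HKD → EUR → SEK → HKD.

1.0297 (arbitrage exists)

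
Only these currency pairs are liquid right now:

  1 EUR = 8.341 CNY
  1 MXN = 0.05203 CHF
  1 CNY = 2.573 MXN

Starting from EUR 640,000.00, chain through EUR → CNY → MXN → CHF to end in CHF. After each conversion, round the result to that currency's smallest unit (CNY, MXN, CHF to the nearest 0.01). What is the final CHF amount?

EUR 640,000.00 × 8.341 = CNY 5,338,240.00
CNY 5,338,240.00 × 2.573 = MXN 13,735,291.52
MXN 13,735,291.52 × 0.05203 = CHF 714,647.22

CHF 714,647.22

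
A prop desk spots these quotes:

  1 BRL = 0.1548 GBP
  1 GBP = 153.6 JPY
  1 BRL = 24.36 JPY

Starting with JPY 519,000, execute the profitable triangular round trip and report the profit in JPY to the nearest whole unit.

Profit: JPY 12,719

Profitable loop is JPY → GBP → BRL → JPY:
JPY 519,000 ÷ 153.6 = GBP 3,378.91
GBP 3,378.91 ÷ 0.1548 = BRL 21,827.56
BRL 21,827.56 × 24.36 = JPY 531,719
Profit = JPY 531,719 − JPY 519,000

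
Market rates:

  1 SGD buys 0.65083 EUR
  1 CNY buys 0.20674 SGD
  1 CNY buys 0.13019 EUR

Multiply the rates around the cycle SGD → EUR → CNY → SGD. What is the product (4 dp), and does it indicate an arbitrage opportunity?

Around SGD → EUR → CNY → SGD: 1 × 0.65083 ÷ 0.13019 × 0.20674 = 1.033509
Product > 1; profitable direction is SGD → EUR → CNY → SGD.

1.0335 (arbitrage exists)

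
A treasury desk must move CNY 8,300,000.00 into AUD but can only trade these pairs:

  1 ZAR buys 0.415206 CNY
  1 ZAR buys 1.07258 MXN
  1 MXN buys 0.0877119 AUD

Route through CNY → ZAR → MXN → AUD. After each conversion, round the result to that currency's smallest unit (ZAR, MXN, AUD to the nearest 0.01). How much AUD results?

AUD 1,880,627.08

CNY 8,300,000.00 ÷ 0.415206 = ZAR 19,990,077.21
ZAR 19,990,077.21 × 1.07258 = MXN 21,440,957.01
MXN 21,440,957.01 × 0.0877119 = AUD 1,880,627.08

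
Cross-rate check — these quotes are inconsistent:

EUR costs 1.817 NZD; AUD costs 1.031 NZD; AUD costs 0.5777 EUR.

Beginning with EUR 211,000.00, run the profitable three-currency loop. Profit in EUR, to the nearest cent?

Profitable loop is EUR → NZD → AUD → EUR:
EUR 211,000.00 × 1.817 = NZD 383,387.00
NZD 383,387.00 ÷ 1.031 = AUD 371,859.36
AUD 371,859.36 × 0.5777 = EUR 214,823.15
Profit = EUR 214,823.15 − EUR 211,000.00

Profit: EUR 3,823.15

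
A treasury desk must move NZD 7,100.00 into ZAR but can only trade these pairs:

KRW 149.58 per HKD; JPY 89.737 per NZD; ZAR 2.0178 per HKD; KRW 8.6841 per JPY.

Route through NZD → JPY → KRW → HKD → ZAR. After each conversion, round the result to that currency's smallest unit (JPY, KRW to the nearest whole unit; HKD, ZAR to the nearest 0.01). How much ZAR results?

ZAR 74,637.92

NZD 7,100.00 × 89.737 = JPY 637,133
JPY 637,133 × 8.6841 = KRW 5,532,927
KRW 5,532,927 ÷ 149.58 = HKD 36,989.75
HKD 36,989.75 × 2.0178 = ZAR 74,637.92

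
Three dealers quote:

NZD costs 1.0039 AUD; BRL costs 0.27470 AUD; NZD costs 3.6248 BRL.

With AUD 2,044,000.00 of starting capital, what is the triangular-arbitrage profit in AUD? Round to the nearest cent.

Profitable loop is AUD → BRL → NZD → AUD:
AUD 2,044,000.00 ÷ 0.27470 = BRL 7,440,844.56
BRL 7,440,844.56 ÷ 3.6248 = NZD 2,052,760.03
NZD 2,052,760.03 × 1.0039 = AUD 2,060,765.79
Profit = AUD 2,060,765.79 − AUD 2,044,000.00

Profit: AUD 16,765.79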